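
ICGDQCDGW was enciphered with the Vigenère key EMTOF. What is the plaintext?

Repeat the key across the ciphertext: EMTOFEMTO
I(8)−E(4): 4 → E
C(2)−M(12): -10≡16 → Q
G(6)−T(19): -13≡13 → N
D(3)−O(14): -11≡15 → P
Q(16)−F(5): 11 → L
C(2)−E(4): -2≡24 → Y
D(3)−M(12): -9≡17 → R
G(6)−T(19): -13≡13 → N
W(22)−O(14): 8 → I

EQNPLYRNI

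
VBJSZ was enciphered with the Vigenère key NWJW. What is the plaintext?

Repeat the key across the ciphertext: NWJWN
V(21)−N(13): 8 → I
B(1)−W(22): -21≡5 → F
J(9)−J(9): 0 → A
S(18)−W(22): -4≡22 → W
Z(25)−N(13): 12 → M

IFAWM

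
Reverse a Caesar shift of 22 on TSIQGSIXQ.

XWMUKWMBU

T(19): 19−22=-3≡23 → X
S(18): 18−22=-4≡22 → W
I(8): 8−22=-14≡12 → M
Q(16): 16−22=-6≡20 → U
G(6): 6−22=-16≡10 → K
S(18): 18−22=-4≡22 → W
I(8): 8−22=-14≡12 → M
X(23): 23−22=1 → B
Q(16): 16−22=-6≡20 → U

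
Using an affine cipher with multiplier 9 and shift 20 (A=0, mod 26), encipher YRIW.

Y(24): 9·24+20=236≡2 → C
R(17): 9·17+20=173≡17 → R
I(8): 9·8+20=92≡14 → O
W(22): 9·22+20=218≡10 → K

CROK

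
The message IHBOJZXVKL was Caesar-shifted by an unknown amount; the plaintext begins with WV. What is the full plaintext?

WVPCXNLJYZ

From the crib: I(8)−W(22)=-14≡12, so the shift is 12.
Subtract 12 from each ciphertext letter:
I(8): 8−12=-4≡22 → W
H(7): 7−12=-5≡21 → V
B(1): 1−12=-11≡15 → P
O(14): 14−12=2 → C
J(9): 9−12=-3≡23 → X
Z(25): 25−12=13 → N
X(23): 23−12=11 → L
V(21): 21−12=9 → J
K(10): 10−12=-2≡24 → Y
L(11): 11−12=-1≡25 → Z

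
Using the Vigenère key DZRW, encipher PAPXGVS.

Repeat the key across the message: DZRWDZR
P(15)+D(3): 18 → S
A(0)+Z(25): 25 → Z
P(15)+R(17): 32≡6 → G
X(23)+W(22): 45≡19 → T
G(6)+D(3): 9 → J
V(21)+Z(25): 46≡20 → U
S(18)+R(17): 35≡9 → J

SZGTJUJ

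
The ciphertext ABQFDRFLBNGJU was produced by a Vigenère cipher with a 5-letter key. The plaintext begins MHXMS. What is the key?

Subtract each crib letter from the matching ciphertext letter (mod 26):
A(0)−M(12)=-12≡14 → O
B(1)−H(7)=-6≡20 → U
Q(16)−X(23)=-7≡19 → T
F(5)−M(12)=-7≡19 → T
D(3)−S(18)=-15≡11 → L

OUTTL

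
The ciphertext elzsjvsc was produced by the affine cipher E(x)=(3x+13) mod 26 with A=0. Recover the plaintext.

xietqutf

The inverse of 3 mod 26 is 9, since 3·9=27≡1. Apply D(y)=9·(y−13) mod 26:
e(4): 9·(4−13)=-81≡23 → x
l(11): 9·(11−13)=-18≡8 → i
z(25): 9·(25−13)=108≡4 → e
s(18): 9·(18−13)=45≡19 → t
j(9): 9·(9−13)=-36≡16 → q
v(21): 9·(21−13)=72≡20 → u
s(18): 9·(18−13)=45≡19 → t
c(2): 9·(2−13)=-99≡5 → f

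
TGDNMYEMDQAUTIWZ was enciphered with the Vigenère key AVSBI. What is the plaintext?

TLLMEYJUCIAZBHOZ

Repeat the key across the ciphertext: AVSBIAVSBIAVSBIA
T(19)−A(0): 19 → T
G(6)−V(21): -15≡11 → L
D(3)−S(18): -15≡11 → L
N(13)−B(1): 12 → M
M(12)−I(8): 4 → E
Y(24)−A(0): 24 → Y
E(4)−V(21): -17≡9 → J
M(12)−S(18): -6≡20 → U
D(3)−B(1): 2 → C
Q(16)−I(8): 8 → I
A(0)−A(0): 0 → A
U(20)−V(21): -1≡25 → Z
T(19)−S(18): 1 → B
I(8)−B(1): 7 → H
W(22)−I(8): 14 → O
Z(25)−A(0): 25 → Z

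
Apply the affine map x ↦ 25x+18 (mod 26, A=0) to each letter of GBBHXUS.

G(6): 25·6+18=168≡12 → M
B(1): 25·1+18=43≡17 → R
B(1): 25·1+18=43≡17 → R
H(7): 25·7+18=193≡11 → L
X(23): 25·23+18=593≡21 → V
U(20): 25·20+18=518≡24 → Y
S(18): 25·18+18=468≡0 → A

MRRLVYA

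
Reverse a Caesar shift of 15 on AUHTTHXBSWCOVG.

LFSEESIMDHNZGR

A(0): 0−15=-15≡11 → L
U(20): 20−15=5 → F
H(7): 7−15=-8≡18 → S
T(19): 19−15=4 → E
T(19): 19−15=4 → E
H(7): 7−15=-8≡18 → S
X(23): 23−15=8 → I
B(1): 1−15=-14≡12 → M
S(18): 18−15=3 → D
W(22): 22−15=7 → H
C(2): 2−15=-13≡13 → N
O(14): 14−15=-1≡25 → Z
V(21): 21−15=6 → G
G(6): 6−15=-9≡17 → R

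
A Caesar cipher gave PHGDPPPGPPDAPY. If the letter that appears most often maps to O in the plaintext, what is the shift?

1

The most frequent ciphertext letter is P (appears 7 times).
P is position 15; O is position 14.
Shift = 1.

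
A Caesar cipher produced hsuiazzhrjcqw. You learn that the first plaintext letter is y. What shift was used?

From the crib: h(7)−y(24)=-17≡9, so the shift is 9.

9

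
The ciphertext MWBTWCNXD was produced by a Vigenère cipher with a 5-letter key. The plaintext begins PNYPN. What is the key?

Subtract each crib letter from the matching ciphertext letter (mod 26):
M(12)−P(15)=-3≡23 → X
W(22)−N(13)=9 → J
B(1)−Y(24)=-23≡3 → D
T(19)−P(15)=4 → E
W(22)−N(13)=9 → J

XJDEJ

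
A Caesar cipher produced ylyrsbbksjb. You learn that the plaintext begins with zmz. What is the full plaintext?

From the crib: y(24)−z(25)=-1≡25, so the shift is 25.
Subtract 25 from each ciphertext letter:
y(24): 24−25=-1≡25 → z
l(11): 11−25=-14≡12 → m
y(24): 24−25=-1≡25 → z
r(17): 17−25=-8≡18 → s
s(18): 18−25=-7≡19 → t
b(1): 1−25=-24≡2 → c
b(1): 1−25=-24≡2 → c
k(10): 10−25=-15≡11 → l
s(18): 18−25=-7≡19 → t
j(9): 9−25=-16≡10 → k
b(1): 1−25=-24≡2 → c

zmzstccltkc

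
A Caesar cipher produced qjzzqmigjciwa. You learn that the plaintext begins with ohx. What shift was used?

2

From the crib: q(16)−o(14)=2, so the shift is 2.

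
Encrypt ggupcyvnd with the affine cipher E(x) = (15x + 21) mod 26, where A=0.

hhjmzryio

g(6): 15·6+21=111≡7 → h
g(6): 15·6+21=111≡7 → h
u(20): 15·20+21=321≡9 → j
p(15): 15·15+21=246≡12 → m
c(2): 15·2+21=51≡25 → z
y(24): 15·24+21=381≡17 → r
v(21): 15·21+21=336≡24 → y
n(13): 15·13+21=216≡8 → i
d(3): 15·3+21=66≡14 → o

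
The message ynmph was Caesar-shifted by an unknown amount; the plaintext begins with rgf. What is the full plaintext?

From the crib: y(24)−r(17)=7, so the shift is 7.
Subtract 7 from each ciphertext letter:
y(24): 24−7=17 → r
n(13): 13−7=6 → g
m(12): 12−7=5 → f
p(15): 15−7=8 → i
h(7): 7−7=0 → a

rgfia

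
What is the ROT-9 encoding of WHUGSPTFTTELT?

FQDPBYCOCCNUC

W(22): 22+9=31≡5 → F
H(7): 7+9=16 → Q
U(20): 20+9=29≡3 → D
G(6): 6+9=15 → P
S(18): 18+9=27≡1 → B
P(15): 15+9=24 → Y
T(19): 19+9=28≡2 → C
F(5): 5+9=14 → O
T(19): 19+9=28≡2 → C
T(19): 19+9=28≡2 → C
E(4): 4+9=13 → N
L(11): 11+9=20 → U
T(19): 19+9=28≡2 → C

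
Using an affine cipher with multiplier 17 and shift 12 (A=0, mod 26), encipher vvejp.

v(21): 17·21+12=369≡5 → f
v(21): 17·21+12=369≡5 → f
e(4): 17·4+12=80≡2 → c
j(9): 17·9+12=165≡9 → j
p(15): 17·15+12=267≡7 → h

ffcjh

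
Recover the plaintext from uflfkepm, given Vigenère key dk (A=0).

rvivhumc

Repeat the key across the ciphertext: dkdkdkdk
u(20)−d(3): 17 → r
f(5)−k(10): -5≡21 → v
l(11)−d(3): 8 → i
f(5)−k(10): -5≡21 → v
k(10)−d(3): 7 → h
e(4)−k(10): -6≡20 → u
p(15)−d(3): 12 → m
m(12)−k(10): 2 → c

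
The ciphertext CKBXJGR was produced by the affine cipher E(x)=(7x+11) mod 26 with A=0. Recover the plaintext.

VLGYWDM

The inverse of 7 mod 26 is 15, since 7·15=105≡1. Apply D(y)=15·(y−11) mod 26:
C(2): 15·(2−11)=-135≡21 → V
K(10): 15·(10−11)=-15≡11 → L
B(1): 15·(1−11)=-150≡6 → G
X(23): 15·(23−11)=180≡24 → Y
J(9): 15·(9−11)=-30≡22 → W
G(6): 15·(6−11)=-75≡3 → D
R(17): 15·(17−11)=90≡12 → M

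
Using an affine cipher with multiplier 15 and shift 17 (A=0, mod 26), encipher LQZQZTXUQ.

AXCXCQYFX

L(11): 15·11+17=182≡0 → A
Q(16): 15·16+17=257≡23 → X
Z(25): 15·25+17=392≡2 → C
Q(16): 15·16+17=257≡23 → X
Z(25): 15·25+17=392≡2 → C
T(19): 15·19+17=302≡16 → Q
X(23): 15·23+17=362≡24 → Y
U(20): 15·20+17=317≡5 → F
Q(16): 15·16+17=257≡23 → X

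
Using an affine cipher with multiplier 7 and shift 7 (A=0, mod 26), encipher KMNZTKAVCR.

ZNUAKZHYVW

K(10): 7·10+7=77≡25 → Z
M(12): 7·12+7=91≡13 → N
N(13): 7·13+7=98≡20 → U
Z(25): 7·25+7=182≡0 → A
T(19): 7·19+7=140≡10 → K
K(10): 7·10+7=77≡25 → Z
A(0): 7·0+7=7 → H
V(21): 7·21+7=154≡24 → Y
C(2): 7·2+7=21 → V
R(17): 7·17+7=126≡22 → W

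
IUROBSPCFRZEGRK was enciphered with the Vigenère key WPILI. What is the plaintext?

Repeat the key across the ciphertext: WPILIWPILIWPILI
I(8)−W(22): -14≡12 → M
U(20)−P(15): 5 → F
R(17)−I(8): 9 → J
O(14)−L(11): 3 → D
B(1)−I(8): -7≡19 → T
S(18)−W(22): -4≡22 → W
P(15)−P(15): 0 → A
C(2)−I(8): -6≡20 → U
F(5)−L(11): -6≡20 → U
R(17)−I(8): 9 → J
Z(25)−W(22): 3 → D
E(4)−P(15): -11≡15 → P
G(6)−I(8): -2≡24 → Y
R(17)−L(11): 6 → G
K(10)−I(8): 2 → C

MFJDTWAUUJDPYGC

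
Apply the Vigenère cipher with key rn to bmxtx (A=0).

Repeat the key across the message: rnrnr
b(1)+r(17): 18 → s
m(12)+n(13): 25 → z
x(23)+r(17): 40≡14 → o
t(19)+n(13): 32≡6 → g
x(23)+r(17): 40≡14 → o

szogo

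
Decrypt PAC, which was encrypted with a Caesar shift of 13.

P(15): 15−13=2 → C
A(0): 0−13=-13≡13 → N
C(2): 2−13=-11≡15 → P

CNP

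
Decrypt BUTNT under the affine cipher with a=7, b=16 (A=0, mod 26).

JITHT

The inverse of 7 mod 26 is 15, since 7·15=105≡1. Apply D(y)=15·(y−16) mod 26:
B(1): 15·(1−16)=-225≡9 → J
U(20): 15·(20−16)=60≡8 → I
T(19): 15·(19−16)=45≡19 → T
N(13): 15·(13−16)=-45≡7 → H
T(19): 15·(19−16)=45≡19 → T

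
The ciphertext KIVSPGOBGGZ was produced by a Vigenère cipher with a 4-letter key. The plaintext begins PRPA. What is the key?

VRGS

Subtract each crib letter from the matching ciphertext letter (mod 26):
K(10)−P(15)=-5≡21 → V
I(8)−R(17)=-9≡17 → R
V(21)−P(15)=6 → G
S(18)−A(0)=18 → S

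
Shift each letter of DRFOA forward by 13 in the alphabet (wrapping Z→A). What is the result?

QESBN

D(3): 3+13=16 → Q
R(17): 17+13=30≡4 → E
F(5): 5+13=18 → S
O(14): 14+13=27≡1 → B
A(0): 0+13=13 → N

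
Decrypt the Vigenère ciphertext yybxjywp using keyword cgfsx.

wswfmwqk

Repeat the key across the ciphertext: cgfsxcgf
y(24)−c(2): 22 → w
y(24)−g(6): 18 → s
b(1)−f(5): -4≡22 → w
x(23)−s(18): 5 → f
j(9)−x(23): -14≡12 → m
y(24)−c(2): 22 → w
w(22)−g(6): 16 → q
p(15)−f(5): 10 → k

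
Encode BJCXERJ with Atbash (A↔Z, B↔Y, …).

YQXCVIQ

B(1) → Y(24)
J(9) → Q(16)
C(2) → X(23)
X(23) → C(2)
E(4) → V(21)
R(17) → I(8)
J(9) → Q(16)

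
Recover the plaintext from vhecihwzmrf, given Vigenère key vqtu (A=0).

arlinrdfrbm

Repeat the key across the ciphertext: vqtuvqtuvqt
v(21)−v(21): 0 → a
h(7)−q(16): -9≡17 → r
e(4)−t(19): -15≡11 → l
c(2)−u(20): -18≡8 → i
i(8)−v(21): -13≡13 → n
h(7)−q(16): -9≡17 → r
w(22)−t(19): 3 → d
z(25)−u(20): 5 → f
m(12)−v(21): -9≡17 → r
r(17)−q(16): 1 → b
f(5)−t(19): -14≡12 → m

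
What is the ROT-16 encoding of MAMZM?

CQCPC

M(12): 12+16=28≡2 → C
A(0): 0+16=16 → Q
M(12): 12+16=28≡2 → C
Z(25): 25+16=41≡15 → P
M(12): 12+16=28≡2 → C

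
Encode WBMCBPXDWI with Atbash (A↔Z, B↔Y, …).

W(22) → D(3)
B(1) → Y(24)
M(12) → N(13)
C(2) → X(23)
B(1) → Y(24)
P(15) → K(10)
X(23) → C(2)
D(3) → W(22)
W(22) → D(3)
I(8) → R(17)

DYNXYKCWDR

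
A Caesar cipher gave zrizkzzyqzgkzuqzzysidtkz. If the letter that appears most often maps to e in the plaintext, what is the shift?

21

The most frequent ciphertext letter is z (appears 9 times).
z is position 25; e is position 4.
Shift = 21.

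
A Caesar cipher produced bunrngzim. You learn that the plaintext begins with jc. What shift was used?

18

From the crib: b(1)−j(9)=-8≡18, so the shift is 18.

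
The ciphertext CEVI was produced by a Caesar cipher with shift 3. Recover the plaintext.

ZBSF

C(2): 2−3=-1≡25 → Z
E(4): 4−3=1 → B
V(21): 21−3=18 → S
I(8): 8−3=5 → F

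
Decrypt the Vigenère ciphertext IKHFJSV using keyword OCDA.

Repeat the key across the ciphertext: OCDAOCD
I(8)−O(14): -6≡20 → U
K(10)−C(2): 8 → I
H(7)−D(3): 4 → E
F(5)−A(0): 5 → F
J(9)−O(14): -5≡21 → V
S(18)−C(2): 16 → Q
V(21)−D(3): 18 → S

UIEFVQS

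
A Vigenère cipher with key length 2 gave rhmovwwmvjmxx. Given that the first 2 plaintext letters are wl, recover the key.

Subtract each crib letter from the matching ciphertext letter (mod 26):
r(17)−w(22)=-5≡21 → v
h(7)−l(11)=-4≡22 → w

vw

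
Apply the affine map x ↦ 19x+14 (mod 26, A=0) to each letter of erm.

e(4): 19·4+14=90≡12 → m
r(17): 19·17+14=337≡25 → z
m(12): 19·12+14=242≡8 → i

mzi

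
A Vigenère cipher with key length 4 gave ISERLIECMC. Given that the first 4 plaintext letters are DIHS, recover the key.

FKXZ

Subtract each crib letter from the matching ciphertext letter (mod 26):
I(8)−D(3)=5 → F
S(18)−I(8)=10 → K
E(4)−H(7)=-3≡23 → X
R(17)−S(18)=-1≡25 → Z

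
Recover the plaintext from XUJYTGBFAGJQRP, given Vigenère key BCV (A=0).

Repeat the key across the ciphertext: BCVBCVBCVBCVBC
X(23)−B(1): 22 → W
U(20)−C(2): 18 → S
J(9)−V(21): -12≡14 → O
Y(24)−B(1): 23 → X
T(19)−C(2): 17 → R
G(6)−V(21): -15≡11 → L
B(1)−B(1): 0 → A
F(5)−C(2): 3 → D
A(0)−V(21): -21≡5 → F
G(6)−B(1): 5 → F
J(9)−C(2): 7 → H
Q(16)−V(21): -5≡21 → V
R(17)−B(1): 16 → Q
P(15)−C(2): 13 → N

WSOXRLADFFHVQN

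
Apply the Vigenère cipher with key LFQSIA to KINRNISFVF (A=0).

VNDJVIDKLX

Repeat the key across the message: LFQSIALFQS
K(10)+L(11): 21 → V
I(8)+F(5): 13 → N
N(13)+Q(16): 29≡3 → D
R(17)+S(18): 35≡9 → J
N(13)+I(8): 21 → V
I(8)+A(0): 8 → I
S(18)+L(11): 29≡3 → D
F(5)+F(5): 10 → K
V(21)+Q(16): 37≡11 → L
F(5)+S(18): 23 → X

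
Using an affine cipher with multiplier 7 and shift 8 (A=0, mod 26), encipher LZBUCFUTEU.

HBPSWRSLKS

L(11): 7·11+8=85≡7 → H
Z(25): 7·25+8=183≡1 → B
B(1): 7·1+8=15 → P
U(20): 7·20+8=148≡18 → S
C(2): 7·2+8=22 → W
F(5): 7·5+8=43≡17 → R
U(20): 7·20+8=148≡18 → S
T(19): 7·19+8=141≡11 → L
E(4): 7·4+8=36≡10 → K
U(20): 7·20+8=148≡18 → S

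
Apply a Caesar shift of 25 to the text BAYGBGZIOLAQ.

B(1): 1+25=26≡0 → A
A(0): 0+25=25 → Z
Y(24): 24+25=49≡23 → X
G(6): 6+25=31≡5 → F
B(1): 1+25=26≡0 → A
G(6): 6+25=31≡5 → F
Z(25): 25+25=50≡24 → Y
I(8): 8+25=33≡7 → H
O(14): 14+25=39≡13 → N
L(11): 11+25=36≡10 → K
A(0): 0+25=25 → Z
Q(16): 16+25=41≡15 → P

AZXFAFYHNKZP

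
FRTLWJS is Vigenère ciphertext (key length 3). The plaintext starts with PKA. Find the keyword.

Subtract each crib letter from the matching ciphertext letter (mod 26):
F(5)−P(15)=-10≡16 → Q
R(17)−K(10)=7 → H
T(19)−A(0)=19 → T

QHT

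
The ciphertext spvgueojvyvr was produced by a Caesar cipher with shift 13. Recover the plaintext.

fcithrbwilie

s(18): 18−13=5 → f
p(15): 15−13=2 → c
v(21): 21−13=8 → i
g(6): 6−13=-7≡19 → t
u(20): 20−13=7 → h
e(4): 4−13=-9≡17 → r
o(14): 14−13=1 → b
j(9): 9−13=-4≡22 → w
v(21): 21−13=8 → i
y(24): 24−13=11 → l
v(21): 21−13=8 → i
r(17): 17−13=4 → e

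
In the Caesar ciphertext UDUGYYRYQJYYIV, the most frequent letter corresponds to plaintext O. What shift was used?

The most frequent ciphertext letter is Y (appears 5 times).
Y is position 24; O is position 14.
Shift = 10.

10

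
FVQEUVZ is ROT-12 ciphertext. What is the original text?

F(5): 5−12=-7≡19 → T
V(21): 21−12=9 → J
Q(16): 16−12=4 → E
E(4): 4−12=-8≡18 → S
U(20): 20−12=8 → I
V(21): 21−12=9 → J
Z(25): 25−12=13 → N

TJESIJN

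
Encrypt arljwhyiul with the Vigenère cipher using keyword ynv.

yeghjcwvpj

Repeat the key across the message: ynvynvynvy
a(0)+y(24): 24 → y
r(17)+n(13): 30≡4 → e
l(11)+v(21): 32≡6 → g
j(9)+y(24): 33≡7 → h
w(22)+n(13): 35≡9 → j
h(7)+v(21): 28≡2 → c
y(24)+y(24): 48≡22 → w
i(8)+n(13): 21 → v
u(20)+v(21): 41≡15 → p
l(11)+y(24): 35≡9 → j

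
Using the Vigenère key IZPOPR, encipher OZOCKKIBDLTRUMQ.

Repeat the key across the message: IZPOPRIZPOPRIZP
O(14)+I(8): 22 → W
Z(25)+Z(25): 50≡24 → Y
O(14)+P(15): 29≡3 → D
C(2)+O(14): 16 → Q
K(10)+P(15): 25 → Z
K(10)+R(17): 27≡1 → B
I(8)+I(8): 16 → Q
B(1)+Z(25): 26≡0 → A
D(3)+P(15): 18 → S
L(11)+O(14): 25 → Z
T(19)+P(15): 34≡8 → I
R(17)+R(17): 34≡8 → I
U(20)+I(8): 28≡2 → C
M(12)+Z(25): 37≡11 → L
Q(16)+P(15): 31≡5 → F

WYDQZBQASZIICLF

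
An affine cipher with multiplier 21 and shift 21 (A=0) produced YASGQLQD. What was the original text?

PZLDBCBO

The inverse of 21 mod 26 is 5, since 21·5=105≡1. Apply D(y)=5·(y−21) mod 26:
Y(24): 5·(24−21)=15 → P
A(0): 5·(0−21)=-105≡25 → Z
S(18): 5·(18−21)=-15≡11 → L
G(6): 5·(6−21)=-75≡3 → D
Q(16): 5·(16−21)=-25≡1 → B
L(11): 5·(11−21)=-50≡2 → C
Q(16): 5·(16−21)=-25≡1 → B
D(3): 5·(3−21)=-90≡14 → O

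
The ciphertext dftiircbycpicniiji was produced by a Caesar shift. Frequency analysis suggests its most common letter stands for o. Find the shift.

20

The most frequent ciphertext letter is i (appears 6 times).
i is position 8; o is position 14.
Shift = -6≡20.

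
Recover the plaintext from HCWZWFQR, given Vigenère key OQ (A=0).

TMIJIPCB

Repeat the key across the ciphertext: OQOQOQOQ
H(7)−O(14): -7≡19 → T
C(2)−Q(16): -14≡12 → M
W(22)−O(14): 8 → I
Z(25)−Q(16): 9 → J
W(22)−O(14): 8 → I
F(5)−Q(16): -11≡15 → P
Q(16)−O(14): 2 → C
R(17)−Q(16): 1 → B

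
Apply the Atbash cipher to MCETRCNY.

NXVGIXMB

M(12) → N(13)
C(2) → X(23)
E(4) → V(21)
T(19) → G(6)
R(17) → I(8)
C(2) → X(23)
N(13) → M(12)
Y(24) → B(1)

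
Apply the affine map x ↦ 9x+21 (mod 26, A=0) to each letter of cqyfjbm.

c(2): 9·2+21=39≡13 → n
q(16): 9·16+21=165≡9 → j
y(24): 9·24+21=237≡3 → d
f(5): 9·5+21=66≡14 → o
j(9): 9·9+21=102≡24 → y
b(1): 9·1+21=30≡4 → e
m(12): 9·12+21=129≡25 → z

njdoyez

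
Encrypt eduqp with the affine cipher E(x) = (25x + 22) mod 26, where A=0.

stcgh

e(4): 25·4+22=122≡18 → s
d(3): 25·3+22=97≡19 → t
u(20): 25·20+22=522≡2 → c
q(16): 25·16+22=422≡6 → g
p(15): 25·15+22=397≡7 → h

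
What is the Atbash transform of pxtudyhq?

p(15) → k(10)
x(23) → c(2)
t(19) → g(6)
u(20) → f(5)
d(3) → w(22)
y(24) → b(1)
h(7) → s(18)
q(16) → j(9)

kcgfwbsj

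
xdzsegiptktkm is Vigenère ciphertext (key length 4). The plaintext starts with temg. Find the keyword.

eznm

Subtract each crib letter from the matching ciphertext letter (mod 26):
x(23)−t(19)=4 → e
d(3)−e(4)=-1≡25 → z
z(25)−m(12)=13 → n
s(18)−g(6)=12 → m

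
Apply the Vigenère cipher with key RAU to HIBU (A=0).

YIVL

Repeat the key across the message: RAUR
H(7)+R(17): 24 → Y
I(8)+A(0): 8 → I
B(1)+U(20): 21 → V
U(20)+R(17): 37≡11 → L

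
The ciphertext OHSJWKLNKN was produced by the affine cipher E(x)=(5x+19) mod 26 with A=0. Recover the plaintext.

The inverse of 5 mod 26 is 21, since 5·21=105≡1. Apply D(y)=21·(y−19) mod 26:
O(14): 21·(14−19)=-105≡25 → Z
H(7): 21·(7−19)=-252≡8 → I
S(18): 21·(18−19)=-21≡5 → F
J(9): 21·(9−19)=-210≡24 → Y
W(22): 21·(22−19)=63≡11 → L
K(10): 21·(10−19)=-189≡19 → T
L(11): 21·(11−19)=-168≡14 → O
N(13): 21·(13−19)=-126≡4 → E
K(10): 21·(10−19)=-189≡19 → T
N(13): 21·(13−19)=-126≡4 → E

ZIFYLTOETE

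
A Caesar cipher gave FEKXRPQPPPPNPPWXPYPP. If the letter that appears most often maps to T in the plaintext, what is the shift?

22

The most frequent ciphertext letter is P (appears 10 times).
P is position 15; T is position 19.
Shift = -4≡22.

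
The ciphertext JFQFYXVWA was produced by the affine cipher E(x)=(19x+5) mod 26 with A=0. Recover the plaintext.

The inverse of 19 mod 26 is 11, since 19·11=209≡1. Apply D(y)=11·(y−5) mod 26:
J(9): 11·(9−5)=44≡18 → S
F(5): 11·(5−5)=0 → A
Q(16): 11·(16−5)=121≡17 → R
F(5): 11·(5−5)=0 → A
Y(24): 11·(24−5)=209≡1 → B
X(23): 11·(23−5)=198≡16 → Q
V(21): 11·(21−5)=176≡20 → U
W(22): 11·(22−5)=187≡5 → F
A(0): 11·(0−5)=-55≡23 → X

SARABQUFX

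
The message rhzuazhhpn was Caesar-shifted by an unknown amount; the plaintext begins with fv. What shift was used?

From the crib: r(17)−f(5)=12, so the shift is 12.

12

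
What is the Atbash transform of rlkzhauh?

r(17) → i(8)
l(11) → o(14)
k(10) → p(15)
z(25) → a(0)
h(7) → s(18)
a(0) → z(25)
u(20) → f(5)
h(7) → s(18)

iopaszfs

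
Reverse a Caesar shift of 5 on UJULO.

PEPGJ

U(20): 20−5=15 → P
J(9): 9−5=4 → E
U(20): 20−5=15 → P
L(11): 11−5=6 → G
O(14): 14−5=9 → J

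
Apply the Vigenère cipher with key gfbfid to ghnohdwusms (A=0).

mmotpgcztra

Repeat the key across the message: gfbfidgfbfi
g(6)+g(6): 12 → m
h(7)+f(5): 12 → m
n(13)+b(1): 14 → o
o(14)+f(5): 19 → t
h(7)+i(8): 15 → p
d(3)+d(3): 6 → g
w(22)+g(6): 28≡2 → c
u(20)+f(5): 25 → z
s(18)+b(1): 19 → t
m(12)+f(5): 17 → r
s(18)+i(8): 26≡0 → a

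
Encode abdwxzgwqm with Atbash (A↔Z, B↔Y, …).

a(0) → z(25)
b(1) → y(24)
d(3) → w(22)
w(22) → d(3)
x(23) → c(2)
z(25) → a(0)
g(6) → t(19)
w(22) → d(3)
q(16) → j(9)
m(12) → n(13)

zywdcatdjn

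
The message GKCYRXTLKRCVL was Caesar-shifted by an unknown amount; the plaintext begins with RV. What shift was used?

From the crib: G(6)−R(17)=-11≡15, so the shift is 15.

15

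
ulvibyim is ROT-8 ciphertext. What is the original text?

mdnatqae

u(20): 20−8=12 → m
l(11): 11−8=3 → d
v(21): 21−8=13 → n
i(8): 8−8=0 → a
b(1): 1−8=-7≡19 → t
y(24): 24−8=16 → q
i(8): 8−8=0 → a
m(12): 12−8=4 → e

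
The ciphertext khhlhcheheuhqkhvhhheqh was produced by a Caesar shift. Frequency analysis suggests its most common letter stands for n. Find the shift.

20

The most frequent ciphertext letter is h (appears 11 times).
h is position 7; n is position 13.
Shift = -6≡20.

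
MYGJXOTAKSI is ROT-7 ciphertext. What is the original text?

FRZCQHMTDLB

M(12): 12−7=5 → F
Y(24): 24−7=17 → R
G(6): 6−7=-1≡25 → Z
J(9): 9−7=2 → C
X(23): 23−7=16 → Q
O(14): 14−7=7 → H
T(19): 19−7=12 → M
A(0): 0−7=-7≡19 → T
K(10): 10−7=3 → D
S(18): 18−7=11 → L
I(8): 8−7=1 → B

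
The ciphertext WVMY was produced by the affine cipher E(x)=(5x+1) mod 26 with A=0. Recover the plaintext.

ZEXP

The inverse of 5 mod 26 is 21, since 5·21=105≡1. Apply D(y)=21·(y−1) mod 26:
W(22): 21·(22−1)=441≡25 → Z
V(21): 21·(21−1)=420≡4 → E
M(12): 21·(12−1)=231≡23 → X
Y(24): 21·(24−1)=483≡15 → P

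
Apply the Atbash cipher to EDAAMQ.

E(4) → V(21)
D(3) → W(22)
A(0) → Z(25)
A(0) → Z(25)
M(12) → N(13)
Q(16) → J(9)

VWZZNJ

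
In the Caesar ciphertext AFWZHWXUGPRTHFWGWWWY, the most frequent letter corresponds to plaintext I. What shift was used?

14

The most frequent ciphertext letter is W (appears 6 times).
W is position 22; I is position 8.
Shift = 14.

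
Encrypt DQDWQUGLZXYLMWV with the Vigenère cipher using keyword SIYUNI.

Repeat the key across the message: SIYUNISIYUNISIY
D(3)+S(18): 21 → V
Q(16)+I(8): 24 → Y
D(3)+Y(24): 27≡1 → B
W(22)+U(20): 42≡16 → Q
Q(16)+N(13): 29≡3 → D
U(20)+I(8): 28≡2 → C
G(6)+S(18): 24 → Y
L(11)+I(8): 19 → T
Z(25)+Y(24): 49≡23 → X
X(23)+U(20): 43≡17 → R
Y(24)+N(13): 37≡11 → L
L(11)+I(8): 19 → T
M(12)+S(18): 30≡4 → E
W(22)+I(8): 30≡4 → E
V(21)+Y(24): 45≡19 → T

VYBQDCYTXRLTEET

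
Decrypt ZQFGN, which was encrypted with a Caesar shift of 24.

Z(25): 25−24=1 → B
Q(16): 16−24=-8≡18 → S
F(5): 5−24=-19≡7 → H
G(6): 6−24=-18≡8 → I
N(13): 13−24=-11≡15 → P

BSHIP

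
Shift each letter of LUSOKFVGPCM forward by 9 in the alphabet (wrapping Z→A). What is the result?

L(11): 11+9=20 → U
U(20): 20+9=29≡3 → D
S(18): 18+9=27≡1 → B
O(14): 14+9=23 → X
K(10): 10+9=19 → T
F(5): 5+9=14 → O
V(21): 21+9=30≡4 → E
G(6): 6+9=15 → P
P(15): 15+9=24 → Y
C(2): 2+9=11 → L
M(12): 12+9=21 → V

UDBXTOEPYLV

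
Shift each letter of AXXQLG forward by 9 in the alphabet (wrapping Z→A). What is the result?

JGGZUP

A(0): 0+9=9 → J
X(23): 23+9=32≡6 → G
X(23): 23+9=32≡6 → G
Q(16): 16+9=25 → Z
L(11): 11+9=20 → U
G(6): 6+9=15 → P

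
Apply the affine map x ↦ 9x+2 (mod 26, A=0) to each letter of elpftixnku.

mxhvrwbpoa

e(4): 9·4+2=38≡12 → m
l(11): 9·11+2=101≡23 → x
p(15): 9·15+2=137≡7 → h
f(5): 9·5+2=47≡21 → v
t(19): 9·19+2=173≡17 → r
i(8): 9·8+2=74≡22 → w
x(23): 9·23+2=209≡1 → b
n(13): 9·13+2=119≡15 → p
k(10): 9·10+2=92≡14 → o
u(20): 9·20+2=182≡0 → a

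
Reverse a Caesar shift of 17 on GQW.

G(6): 6−17=-11≡15 → P
Q(16): 16−17=-1≡25 → Z
W(22): 22−17=5 → F

PZF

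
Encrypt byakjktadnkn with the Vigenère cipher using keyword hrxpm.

Repeat the key across the message: hrxpmhrxpmhr
b(1)+h(7): 8 → i
y(24)+r(17): 41≡15 → p
a(0)+x(23): 23 → x
k(10)+p(15): 25 → z
j(9)+m(12): 21 → v
k(10)+h(7): 17 → r
t(19)+r(17): 36≡10 → k
a(0)+x(23): 23 → x
d(3)+p(15): 18 → s
n(13)+m(12): 25 → z
k(10)+h(7): 17 → r
n(13)+r(17): 30≡4 → e

ipxzvrkxszre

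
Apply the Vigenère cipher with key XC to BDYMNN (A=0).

Repeat the key across the message: XCXCXC
B(1)+X(23): 24 → Y
D(3)+C(2): 5 → F
Y(24)+X(23): 47≡21 → V
M(12)+C(2): 14 → O
N(13)+X(23): 36≡10 → K
N(13)+C(2): 15 → P

YFVOKP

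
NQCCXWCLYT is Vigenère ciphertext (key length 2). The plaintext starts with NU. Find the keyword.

Subtract each crib letter from the matching ciphertext letter (mod 26):
N(13)−N(13)=0 → A
Q(16)−U(20)=-4≡22 → W

AW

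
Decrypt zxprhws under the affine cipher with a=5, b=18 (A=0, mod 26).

rbpfdga

The inverse of 5 mod 26 is 21, since 5·21=105≡1. Apply D(y)=21·(y−18) mod 26:
z(25): 21·(25−18)=147≡17 → r
x(23): 21·(23−18)=105≡1 → b
p(15): 21·(15−18)=-63≡15 → p
r(17): 21·(17−18)=-21≡5 → f
h(7): 21·(7−18)=-231≡3 → d
w(22): 21·(22−18)=84≡6 → g
s(18): 21·(18−18)=0 → a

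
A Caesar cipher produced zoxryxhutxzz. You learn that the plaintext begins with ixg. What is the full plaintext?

ixgahgqdcgii

From the crib: z(25)−i(8)=17, so the shift is 17.
Subtract 17 from each ciphertext letter:
z(25): 25−17=8 → i
o(14): 14−17=-3≡23 → x
x(23): 23−17=6 → g
r(17): 17−17=0 → a
y(24): 24−17=7 → h
x(23): 23−17=6 → g
h(7): 7−17=-10≡16 → q
u(20): 20−17=3 → d
t(19): 19−17=2 → c
x(23): 23−17=6 → g
z(25): 25−17=8 → i
z(25): 25−17=8 → i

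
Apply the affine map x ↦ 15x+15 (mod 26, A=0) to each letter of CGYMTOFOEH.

TBLNORMRXQ

C(2): 15·2+15=45≡19 → T
G(6): 15·6+15=105≡1 → B
Y(24): 15·24+15=375≡11 → L
M(12): 15·12+15=195≡13 → N
T(19): 15·19+15=300≡14 → O
O(14): 15·14+15=225≡17 → R
F(5): 15·5+15=90≡12 → M
O(14): 15·14+15=225≡17 → R
E(4): 15·4+15=75≡23 → X
H(7): 15·7+15=120≡16 → Q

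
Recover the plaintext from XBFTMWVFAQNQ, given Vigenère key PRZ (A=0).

Repeat the key across the ciphertext: PRZPRZPRZPRZ
X(23)−P(15): 8 → I
B(1)−R(17): -16≡10 → K
F(5)−Z(25): -20≡6 → G
T(19)−P(15): 4 → E
M(12)−R(17): -5≡21 → V
W(22)−Z(25): -3≡23 → X
V(21)−P(15): 6 → G
F(5)−R(17): -12≡14 → O
A(0)−Z(25): -25≡1 → B
Q(16)−P(15): 1 → B
N(13)−R(17): -4≡22 → W
Q(16)−Z(25): -9≡17 → R

IKGEVXGOBBWR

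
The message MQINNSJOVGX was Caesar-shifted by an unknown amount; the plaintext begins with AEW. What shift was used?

From the crib: M(12)−A(0)=12, so the shift is 12.

12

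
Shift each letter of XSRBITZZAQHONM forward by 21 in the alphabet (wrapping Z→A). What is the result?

SNMWDOUUVLCJIH

X(23): 23+21=44≡18 → S
S(18): 18+21=39≡13 → N
R(17): 17+21=38≡12 → M
B(1): 1+21=22 → W
I(8): 8+21=29≡3 → D
T(19): 19+21=40≡14 → O
Z(25): 25+21=46≡20 → U
Z(25): 25+21=46≡20 → U
A(0): 0+21=21 → V
Q(16): 16+21=37≡11 → L
H(7): 7+21=28≡2 → C
O(14): 14+21=35≡9 → J
N(13): 13+21=34≡8 → I
M(12): 12+21=33≡7 → H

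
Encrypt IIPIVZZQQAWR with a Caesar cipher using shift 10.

I(8): 8+10=18 → S
I(8): 8+10=18 → S
P(15): 15+10=25 → Z
I(8): 8+10=18 → S
V(21): 21+10=31≡5 → F
Z(25): 25+10=35≡9 → J
Z(25): 25+10=35≡9 → J
Q(16): 16+10=26≡0 → A
Q(16): 16+10=26≡0 → A
A(0): 0+10=10 → K
W(22): 22+10=32≡6 → G
R(17): 17+10=27≡1 → B

SSZSFJJAAKGB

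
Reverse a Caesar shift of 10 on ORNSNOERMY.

O(14): 14−10=4 → E
R(17): 17−10=7 → H
N(13): 13−10=3 → D
S(18): 18−10=8 → I
N(13): 13−10=3 → D
O(14): 14−10=4 → E
E(4): 4−10=-6≡20 → U
R(17): 17−10=7 → H
M(12): 12−10=2 → C
Y(24): 24−10=14 → O

EHDIDEUHCO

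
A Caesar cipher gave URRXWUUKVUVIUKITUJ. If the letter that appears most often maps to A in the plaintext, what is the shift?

The most frequent ciphertext letter is U (appears 6 times).
U is position 20; A is position 0.
Shift = 20.

20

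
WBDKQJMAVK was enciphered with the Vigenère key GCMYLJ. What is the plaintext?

QZRMFAGYJM

Repeat the key across the ciphertext: GCMYLJGCMY
W(22)−G(6): 16 → Q
B(1)−C(2): -1≡25 → Z
D(3)−M(12): -9≡17 → R
K(10)−Y(24): -14≡12 → M
Q(16)−L(11): 5 → F
J(9)−J(9): 0 → A
M(12)−G(6): 6 → G
A(0)−C(2): -2≡24 → Y
V(21)−M(12): 9 → J
K(10)−Y(24): -14≡12 → M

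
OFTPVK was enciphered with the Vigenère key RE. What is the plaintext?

XBCLEG

Repeat the key across the ciphertext: RERERE
O(14)−R(17): -3≡23 → X
F(5)−E(4): 1 → B
T(19)−R(17): 2 → C
P(15)−E(4): 11 → L
V(21)−R(17): 4 → E
K(10)−E(4): 6 → G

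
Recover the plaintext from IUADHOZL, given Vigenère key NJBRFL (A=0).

VLZMCDMC

Repeat the key across the ciphertext: NJBRFLNJ
I(8)−N(13): -5≡21 → V
U(20)−J(9): 11 → L
A(0)−B(1): -1≡25 → Z
D(3)−R(17): -14≡12 → M
H(7)−F(5): 2 → C
O(14)−L(11): 3 → D
Z(25)−N(13): 12 → M
L(11)−J(9): 2 → C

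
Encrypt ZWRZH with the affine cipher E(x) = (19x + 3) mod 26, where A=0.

KFOKG

Z(25): 19·25+3=478≡10 → K
W(22): 19·22+3=421≡5 → F
R(17): 19·17+3=326≡14 → O
Z(25): 19·25+3=478≡10 → K
H(7): 19·7+3=136≡6 → G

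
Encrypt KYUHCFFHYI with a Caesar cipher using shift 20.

K(10): 10+20=30≡4 → E
Y(24): 24+20=44≡18 → S
U(20): 20+20=40≡14 → O
H(7): 7+20=27≡1 → B
C(2): 2+20=22 → W
F(5): 5+20=25 → Z
F(5): 5+20=25 → Z
H(7): 7+20=27≡1 → B
Y(24): 24+20=44≡18 → S
I(8): 8+20=28≡2 → C

ESOBWZZBSC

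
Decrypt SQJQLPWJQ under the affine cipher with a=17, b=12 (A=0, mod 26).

IOJODRWJO

The inverse of 17 mod 26 is 23, since 17·23=391≡1. Apply D(y)=23·(y−12) mod 26:
S(18): 23·(18−12)=138≡8 → I
Q(16): 23·(16−12)=92≡14 → O
J(9): 23·(9−12)=-69≡9 → J
Q(16): 23·(16−12)=92≡14 → O
L(11): 23·(11−12)=-23≡3 → D
P(15): 23·(15−12)=69≡17 → R
W(22): 23·(22−12)=230≡22 → W
J(9): 23·(9−12)=-69≡9 → J
Q(16): 23·(16−12)=92≡14 → O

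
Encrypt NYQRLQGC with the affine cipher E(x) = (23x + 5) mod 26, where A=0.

SLJGYJNZ

N(13): 23·13+5=304≡18 → S
Y(24): 23·24+5=557≡11 → L
Q(16): 23·16+5=373≡9 → J
R(17): 23·17+5=396≡6 → G
L(11): 23·11+5=258≡24 → Y
Q(16): 23·16+5=373≡9 → J
G(6): 23·6+5=143≡13 → N
C(2): 23·2+5=51≡25 → Z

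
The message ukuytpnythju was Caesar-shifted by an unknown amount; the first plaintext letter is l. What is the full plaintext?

lblpkgepkyal

From the crib: u(20)−l(11)=9, so the shift is 9.
Subtract 9 from each ciphertext letter:
u(20): 20−9=11 → l
k(10): 10−9=1 → b
u(20): 20−9=11 → l
y(24): 24−9=15 → p
t(19): 19−9=10 → k
p(15): 15−9=6 → g
n(13): 13−9=4 → e
y(24): 24−9=15 → p
t(19): 19−9=10 → k
h(7): 7−9=-2≡24 → y
j(9): 9−9=0 → a
u(20): 20−9=11 → l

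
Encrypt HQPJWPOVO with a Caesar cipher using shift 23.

H(7): 7+23=30≡4 → E
Q(16): 16+23=39≡13 → N
P(15): 15+23=38≡12 → M
J(9): 9+23=32≡6 → G
W(22): 22+23=45≡19 → T
P(15): 15+23=38≡12 → M
O(14): 14+23=37≡11 → L
V(21): 21+23=44≡18 → S
O(14): 14+23=37≡11 → L

ENMGTMLSL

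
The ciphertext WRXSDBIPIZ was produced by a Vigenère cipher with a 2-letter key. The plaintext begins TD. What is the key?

Subtract each crib letter from the matching ciphertext letter (mod 26):
W(22)−T(19)=3 → D
R(17)−D(3)=14 → O

DO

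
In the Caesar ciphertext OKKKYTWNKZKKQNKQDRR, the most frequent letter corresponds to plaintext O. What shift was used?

The most frequent ciphertext letter is K (appears 7 times).
K is position 10; O is position 14.
Shift = -4≡22.

22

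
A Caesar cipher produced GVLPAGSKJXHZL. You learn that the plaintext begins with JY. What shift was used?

From the crib: G(6)−J(9)=-3≡23, so the shift is 23.

23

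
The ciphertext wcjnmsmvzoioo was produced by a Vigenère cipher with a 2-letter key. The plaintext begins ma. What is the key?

kc

Subtract each crib letter from the matching ciphertext letter (mod 26):
w(22)−m(12)=10 → k
c(2)−a(0)=2 → c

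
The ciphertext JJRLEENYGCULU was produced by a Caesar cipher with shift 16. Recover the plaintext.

J(9): 9−16=-7≡19 → T
J(9): 9−16=-7≡19 → T
R(17): 17−16=1 → B
L(11): 11−16=-5≡21 → V
E(4): 4−16=-12≡14 → O
E(4): 4−16=-12≡14 → O
N(13): 13−16=-3≡23 → X
Y(24): 24−16=8 → I
G(6): 6−16=-10≡16 → Q
C(2): 2−16=-14≡12 → M
U(20): 20−16=4 → E
L(11): 11−16=-5≡21 → V
U(20): 20−16=4 → E

TTBVOOXIQMEVE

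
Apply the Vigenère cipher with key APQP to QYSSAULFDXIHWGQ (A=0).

QNIHAJBUDMYWWVG

Repeat the key across the message: APQPAPQPAPQPAPQ
Q(16)+A(0): 16 → Q
Y(24)+P(15): 39≡13 → N
S(18)+Q(16): 34≡8 → I
S(18)+P(15): 33≡7 → H
A(0)+A(0): 0 → A
U(20)+P(15): 35≡9 → J
L(11)+Q(16): 27≡1 → B
F(5)+P(15): 20 → U
D(3)+A(0): 3 → D
X(23)+P(15): 38≡12 → M
I(8)+Q(16): 24 → Y
H(7)+P(15): 22 → W
W(22)+A(0): 22 → W
G(6)+P(15): 21 → V
Q(16)+Q(16): 32≡6 → G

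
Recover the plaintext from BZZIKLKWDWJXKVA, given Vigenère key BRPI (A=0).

Repeat the key across the ciphertext: BRPIBRPIBRPIBRP
B(1)−B(1): 0 → A
Z(25)−R(17): 8 → I
Z(25)−P(15): 10 → K
I(8)−I(8): 0 → A
K(10)−B(1): 9 → J
L(11)−R(17): -6≡20 → U
K(10)−P(15): -5≡21 → V
W(22)−I(8): 14 → O
D(3)−B(1): 2 → C
W(22)−R(17): 5 → F
J(9)−P(15): -6≡20 → U
X(23)−I(8): 15 → P
K(10)−B(1): 9 → J
V(21)−R(17): 4 → E
A(0)−P(15): -15≡11 → L

AIKAJUVOCFUPJEL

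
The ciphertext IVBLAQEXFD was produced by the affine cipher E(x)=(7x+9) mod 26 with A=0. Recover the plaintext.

LYKEVBDCSO

The inverse of 7 mod 26 is 15, since 7·15=105≡1. Apply D(y)=15·(y−9) mod 26:
I(8): 15·(8−9)=-15≡11 → L
V(21): 15·(21−9)=180≡24 → Y
B(1): 15·(1−9)=-120≡10 → K
L(11): 15·(11−9)=30≡4 → E
A(0): 15·(0−9)=-135≡21 → V
Q(16): 15·(16−9)=105≡1 → B
E(4): 15·(4−9)=-75≡3 → D
X(23): 15·(23−9)=210≡2 → C
F(5): 15·(5−9)=-60≡18 → S
D(3): 15·(3−9)=-90≡14 → O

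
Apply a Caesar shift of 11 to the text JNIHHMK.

J(9): 9+11=20 → U
N(13): 13+11=24 → Y
I(8): 8+11=19 → T
H(7): 7+11=18 → S
H(7): 7+11=18 → S
M(12): 12+11=23 → X
K(10): 10+11=21 → V

UYTSSXV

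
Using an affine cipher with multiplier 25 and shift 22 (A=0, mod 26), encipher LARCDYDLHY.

LWFUTYTLPY

L(11): 25·11+22=297≡11 → L
A(0): 25·0+22=22 → W
R(17): 25·17+22=447≡5 → F
C(2): 25·2+22=72≡20 → U
D(3): 25·3+22=97≡19 → T
Y(24): 25·24+22=622≡24 → Y
D(3): 25·3+22=97≡19 → T
L(11): 25·11+22=297≡11 → L
H(7): 25·7+22=197≡15 → P
Y(24): 25·24+22=622≡24 → Y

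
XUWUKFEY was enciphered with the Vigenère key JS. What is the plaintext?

Repeat the key across the ciphertext: JSJSJSJS
X(23)−J(9): 14 → O
U(20)−S(18): 2 → C
W(22)−J(9): 13 → N
U(20)−S(18): 2 → C
K(10)−J(9): 1 → B
F(5)−S(18): -13≡13 → N
E(4)−J(9): -5≡21 → V
Y(24)−S(18): 6 → G

OCNCBNVG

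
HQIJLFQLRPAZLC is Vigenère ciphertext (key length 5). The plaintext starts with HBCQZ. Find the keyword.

Subtract each crib letter from the matching ciphertext letter (mod 26):
H(7)−H(7)=0 → A
Q(16)−B(1)=15 → P
I(8)−C(2)=6 → G
J(9)−Q(16)=-7≡19 → T
L(11)−Z(25)=-14≡12 → M

APGTM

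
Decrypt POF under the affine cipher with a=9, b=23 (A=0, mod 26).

The inverse of 9 mod 26 is 3, since 9·3=27≡1. Apply D(y)=3·(y−23) mod 26:
P(15): 3·(15−23)=-24≡2 → C
O(14): 3·(14−23)=-27≡25 → Z
F(5): 3·(5−23)=-54≡24 → Y

CZY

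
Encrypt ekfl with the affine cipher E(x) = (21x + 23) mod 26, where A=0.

dzyu

e(4): 21·4+23=107≡3 → d
k(10): 21·10+23=233≡25 → z
f(5): 21·5+23=128≡24 → y
l(11): 21·11+23=254≡20 → u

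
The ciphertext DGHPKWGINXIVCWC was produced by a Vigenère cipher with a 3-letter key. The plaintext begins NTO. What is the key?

QNT

Subtract each crib letter from the matching ciphertext letter (mod 26):
D(3)−N(13)=-10≡16 → Q
G(6)−T(19)=-13≡13 → N
H(7)−O(14)=-7≡19 → T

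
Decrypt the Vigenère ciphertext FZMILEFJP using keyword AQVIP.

FJRAWEPOH

Repeat the key across the ciphertext: AQVIPAQVI
F(5)−A(0): 5 → F
Z(25)−Q(16): 9 → J
M(12)−V(21): -9≡17 → R
I(8)−I(8): 0 → A
L(11)−P(15): -4≡22 → W
E(4)−A(0): 4 → E
F(5)−Q(16): -11≡15 → P
J(9)−V(21): -12≡14 → O
P(15)−I(8): 7 → H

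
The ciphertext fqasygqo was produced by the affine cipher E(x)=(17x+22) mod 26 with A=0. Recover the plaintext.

zsomuwsy

The inverse of 17 mod 26 is 23, since 17·23=391≡1. Apply D(y)=23·(y−22) mod 26:
f(5): 23·(5−22)=-391≡25 → z
q(16): 23·(16−22)=-138≡18 → s
a(0): 23·(0−22)=-506≡14 → o
s(18): 23·(18−22)=-92≡12 → m
y(24): 23·(24−22)=46≡20 → u
g(6): 23·(6−22)=-368≡22 → w
q(16): 23·(16−22)=-138≡18 → s
o(14): 23·(14−22)=-184≡24 → y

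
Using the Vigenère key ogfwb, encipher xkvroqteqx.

lqanpezjmy

Repeat the key across the message: ogfwbogfwb
x(23)+o(14): 37≡11 → l
k(10)+g(6): 16 → q
v(21)+f(5): 26≡0 → a
r(17)+w(22): 39≡13 → n
o(14)+b(1): 15 → p
q(16)+o(14): 30≡4 → e
t(19)+g(6): 25 → z
e(4)+f(5): 9 → j
q(16)+w(22): 38≡12 → m
x(23)+b(1): 24 → y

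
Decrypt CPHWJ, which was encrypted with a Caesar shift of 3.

C(2): 2−3=-1≡25 → Z
P(15): 15−3=12 → M
H(7): 7−3=4 → E
W(22): 22−3=19 → T
J(9): 9−3=6 → G

ZMETG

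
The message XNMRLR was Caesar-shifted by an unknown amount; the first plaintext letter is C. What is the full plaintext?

From the crib: X(23)−C(2)=21, so the shift is 21.
Subtract 21 from each ciphertext letter:
X(23): 23−21=2 → C
N(13): 13−21=-8≡18 → S
M(12): 12−21=-9≡17 → R
R(17): 17−21=-4≡22 → W
L(11): 11−21=-10≡16 → Q
R(17): 17−21=-4≡22 → W

CSRWQW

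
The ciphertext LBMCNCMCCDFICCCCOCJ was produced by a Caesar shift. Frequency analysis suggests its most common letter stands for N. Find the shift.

The most frequent ciphertext letter is C (appears 9 times).
C is position 2; N is position 13.
Shift = -11≡15.

15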